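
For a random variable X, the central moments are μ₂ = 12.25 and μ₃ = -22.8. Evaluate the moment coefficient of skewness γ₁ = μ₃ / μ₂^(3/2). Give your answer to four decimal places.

-0.5318

σ = √μ₂ = √12.25 = 3.50000
σ³ = μ₂^(3/2) = 42.87500
γ₁ = μ₃/σ³ = -22.8 / 42.87500 ≈ -0.5318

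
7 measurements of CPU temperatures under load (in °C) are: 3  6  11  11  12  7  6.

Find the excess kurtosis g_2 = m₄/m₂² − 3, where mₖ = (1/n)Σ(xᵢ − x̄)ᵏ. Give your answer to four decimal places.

-1.3711

x̄ = 8.0000
Σ(xᵢ − x̄)² = 68.0000 ⇒ m₂ = 9.71429
Σ(xᵢ − x̄)⁴ = 1076.0000 ⇒ m₄ = 153.71429
m₂² = 94.36735
g_2 = m₄/m₂² − 3 = 1.62889 − 3 ≈ -1.3711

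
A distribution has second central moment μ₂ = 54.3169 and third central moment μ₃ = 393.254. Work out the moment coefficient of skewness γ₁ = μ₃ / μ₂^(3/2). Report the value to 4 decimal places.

0.9824

σ = √μ₂ = √54.3169 = 7.37000
σ³ = μ₂^(3/2) = 400.31555
γ₁ = μ₃/σ³ = 393.254 / 400.31555 ≈ 0.9824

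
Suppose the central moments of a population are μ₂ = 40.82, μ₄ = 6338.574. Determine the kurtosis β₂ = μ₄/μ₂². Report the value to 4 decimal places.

μ₂² = 40.82² = 1666.27240
μ₄/μ₂² = 6338.574 / 1666.27240 = 3.80404
β₂ ≈ 3.8040

3.8040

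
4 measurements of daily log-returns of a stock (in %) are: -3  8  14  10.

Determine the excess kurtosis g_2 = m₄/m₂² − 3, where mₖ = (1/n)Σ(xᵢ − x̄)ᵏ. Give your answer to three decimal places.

x̄ = 7.2500
Σ(xᵢ − x̄)² = 158.7500 ⇒ m₂ = 39.68750
Σ(xᵢ − x̄)⁴ = 13171.5781 ⇒ m₄ = 3292.89453
m₂² = 1575.09766
g_2 = m₄/m₂² − 3 = 2.09060 − 3 ≈ -0.909

-0.909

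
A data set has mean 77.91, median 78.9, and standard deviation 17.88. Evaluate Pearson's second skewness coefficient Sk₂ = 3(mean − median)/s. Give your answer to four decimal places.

-0.1661

Sk₂ = 3(77.91 − 78.9) / 17.88 = 3 × -0.9900 / 17.88
    = -2.9700 / 17.88 ≈ -0.1661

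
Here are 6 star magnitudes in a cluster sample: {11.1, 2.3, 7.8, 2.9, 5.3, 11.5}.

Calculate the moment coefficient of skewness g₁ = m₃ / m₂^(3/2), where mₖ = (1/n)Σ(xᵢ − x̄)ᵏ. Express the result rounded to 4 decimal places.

x̄ = (11.1 + 2.3 + 7.8 + 2.9 + 5.3 + 11.5) / 6 = 6.8167
deviations (xᵢ − x̄): 4.2833, -4.5167, 0.9833, -3.9167, -1.5167, 4.6833
Σ(xᵢ − x̄)² = 79.2883 ⇒ m₂ = 79.2883/6 = 13.21472
Σ(xᵢ − x̄)³ = 26.5466 ⇒ m₃ = 26.5466/6 = 4.42443
m₂^(3/2) = 13.21472^(1.5) = 48.03824
g₁ = m₃ / m₂^(3/2) = 4.42443 / 48.03824 ≈ 0.0921

0.0921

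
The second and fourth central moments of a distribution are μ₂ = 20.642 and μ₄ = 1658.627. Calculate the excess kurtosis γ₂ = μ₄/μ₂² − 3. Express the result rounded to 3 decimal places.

μ₂² = 20.642² = 426.09216
μ₄/μ₂² = 1658.627 / 426.09216 = 3.89265
γ₂ = 3.89265 − 3 ≈ 0.893

0.893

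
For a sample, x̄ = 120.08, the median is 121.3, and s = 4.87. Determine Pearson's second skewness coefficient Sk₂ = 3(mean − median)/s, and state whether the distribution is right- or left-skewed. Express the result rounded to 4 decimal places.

-0.7515, left-skewed

Sk₂ = 3(120.08 − 121.3) / 4.87 = 3 × -1.2200 / 4.87
    = -3.6600 / 4.87 ≈ -0.7515
Sk₂ < 0 ⇒ mean < median ⇒ left-skewed (negative skew).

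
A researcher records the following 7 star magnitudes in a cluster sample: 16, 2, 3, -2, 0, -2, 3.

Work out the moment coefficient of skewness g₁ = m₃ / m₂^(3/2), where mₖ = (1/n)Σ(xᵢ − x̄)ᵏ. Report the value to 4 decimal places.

1.5415

x̄ = (16 + 2 + 3 - 2 + 0 - 2 + 3) / 7 = 2.8571
deviations (xᵢ − x̄): 13.1429, -0.8571, 0.1429, -4.8571, -2.8571, -4.8571, 0.1429
Σ(xᵢ − x̄)² = 228.8571 ⇒ m₂ = 228.8571/7 = 32.69388
Σ(xᵢ − x̄)³ = 2017.1020 ⇒ m₃ = 2017.1020/7 = 288.15743
m₂^(3/2) = 32.69388^(1.5) = 186.93888
g₁ = m₃ / m₂^(3/2) = 288.15743 / 186.93888 ≈ 1.5415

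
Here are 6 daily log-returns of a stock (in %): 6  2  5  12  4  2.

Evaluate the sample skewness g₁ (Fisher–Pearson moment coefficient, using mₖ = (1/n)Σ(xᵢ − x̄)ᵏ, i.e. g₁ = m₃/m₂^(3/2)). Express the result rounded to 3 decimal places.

x̄ = (6 + 2 + 5 + 12 + 4 + 2) / 6 = 5.1667
deviations (xᵢ − x̄): 0.8333, -3.1667, -0.1667, 6.8333, -1.1667, -3.1667
Σ(xᵢ − x̄)² = 68.8333 ⇒ m₂ = 68.8333/6 = 11.47222
Σ(xᵢ − x̄)³ = 254.5556 ⇒ m₃ = 254.5556/6 = 42.42593
m₂^(3/2) = 11.47222^(1.5) = 38.85718
g₁ = m₃ / m₂^(3/2) = 42.42593 / 38.85718 ≈ 1.092

1.092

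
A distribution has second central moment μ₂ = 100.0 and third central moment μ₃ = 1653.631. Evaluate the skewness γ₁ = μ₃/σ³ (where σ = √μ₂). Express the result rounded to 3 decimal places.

σ = √μ₂ = √100.0 = 10.00000
σ³ = μ₂^(3/2) = 1000.00000
γ₁ = μ₃/σ³ = 1653.631 / 1000.00000 ≈ 1.654

1.654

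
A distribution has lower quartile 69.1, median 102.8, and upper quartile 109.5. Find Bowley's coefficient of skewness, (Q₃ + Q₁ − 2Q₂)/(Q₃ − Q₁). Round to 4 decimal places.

-0.6683

numerator: Q₃ + Q₁ − 2Q₂ = 109.5 + 69.1 − 2×102.8 = -27.0000
denominator: Q₃ − Q₁ = 109.5 − 69.1 = 40.4000
Bowley skewness = -27.0000 / 40.4000 ≈ -0.6683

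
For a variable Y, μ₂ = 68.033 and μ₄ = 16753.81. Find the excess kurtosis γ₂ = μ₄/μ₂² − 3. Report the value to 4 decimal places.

μ₂² = 68.033² = 4628.48909
μ₄/μ₂² = 16753.81 / 4628.48909 = 3.61971
γ₂ = 3.61971 − 3 ≈ 0.6197

0.6197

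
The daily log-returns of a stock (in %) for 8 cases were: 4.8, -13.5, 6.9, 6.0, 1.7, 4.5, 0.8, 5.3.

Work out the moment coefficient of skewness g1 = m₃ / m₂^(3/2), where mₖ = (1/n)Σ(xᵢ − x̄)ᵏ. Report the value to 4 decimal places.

-1.8575

x̄ = (4.8 - 13.5 + 6.9 + 6.0 + 1.7 + 4.5 + 0.8 + 5.3) / 8 = 2.0625
deviations (xᵢ − x̄): 2.7375, -15.5625, 4.8375, 3.9375, -0.3625, 2.4375, -1.2625, 3.2375
Σ(xᵢ − x̄)² = 306.7388 ⇒ m₂ = 306.7388/8 = 38.34234
Σ(xᵢ − x̄)³ = -3527.9825 ⇒ m₃ = -3527.9825/8 = -440.99781
m₂^(3/2) = 38.34234^(1.5) = 237.42037
g1 = m₃ / m₂^(3/2) = -440.99781 / 237.42037 ≈ -1.8575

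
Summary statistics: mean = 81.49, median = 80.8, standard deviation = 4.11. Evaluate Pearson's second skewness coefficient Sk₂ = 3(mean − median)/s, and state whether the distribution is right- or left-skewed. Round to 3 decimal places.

Sk₂ = 3(81.49 − 80.8) / 4.11 = 3 × 0.6900 / 4.11
    = 2.0700 / 4.11 ≈ 0.504
Sk₂ > 0 ⇒ mean > median ⇒ right-skewed (positive skew).

0.504, right-skewed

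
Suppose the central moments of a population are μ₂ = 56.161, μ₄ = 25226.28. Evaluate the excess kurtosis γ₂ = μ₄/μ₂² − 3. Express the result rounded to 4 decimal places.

μ₂² = 56.161² = 3154.05792
μ₄/μ₂² = 25226.28 / 3154.05792 = 7.99804
γ₂ = 7.99804 − 3 ≈ 4.9980

4.9980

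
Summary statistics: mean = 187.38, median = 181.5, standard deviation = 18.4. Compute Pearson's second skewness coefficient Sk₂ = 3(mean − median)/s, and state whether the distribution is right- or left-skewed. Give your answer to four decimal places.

Sk₂ = 3(187.38 − 181.5) / 18.4 = 3 × 5.8800 / 18.4
    = 17.6400 / 18.4 ≈ 0.9587
Sk₂ > 0 ⇒ mean > median ⇒ right-skewed (positive skew).

0.9587, right-skewed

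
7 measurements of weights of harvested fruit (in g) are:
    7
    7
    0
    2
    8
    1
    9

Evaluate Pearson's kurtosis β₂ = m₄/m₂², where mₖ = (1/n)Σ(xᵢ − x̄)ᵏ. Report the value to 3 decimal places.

x̄ = 4.8571
Σ(xᵢ − x̄)² = 82.8571 ⇒ m₂ = 11.83673
Σ(xᵢ − x̄)⁴ = 1278.8688 ⇒ m₄ = 182.69554
m₂² = 140.10829
β₂ = m₄/m₂² = 182.69554 / 140.10829 ≈ 1.304

1.304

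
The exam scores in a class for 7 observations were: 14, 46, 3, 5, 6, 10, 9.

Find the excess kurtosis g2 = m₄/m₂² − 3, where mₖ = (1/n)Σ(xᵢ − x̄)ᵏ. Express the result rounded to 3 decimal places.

1.626

x̄ = 13.2857
Σ(xᵢ − x̄)² = 1327.4286 ⇒ m₂ = 189.63265
Σ(xᵢ − x̄)⁴ = 1164558.3090 ⇒ m₄ = 166365.47272
m₂² = 35960.54311
g2 = m₄/m₂² − 3 = 4.62633 − 3 ≈ 1.626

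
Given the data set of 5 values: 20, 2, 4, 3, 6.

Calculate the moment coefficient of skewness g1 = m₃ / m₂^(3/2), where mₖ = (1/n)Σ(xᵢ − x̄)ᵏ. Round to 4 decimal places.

x̄ = (20 + 2 + 4 + 3 + 6) / 5 = 7.0000
deviations (xᵢ − x̄): 13.0000, -5.0000, -3.0000, -4.0000, -1.0000
Σ(xᵢ − x̄)² = 220.0000 ⇒ m₂ = 220.0000/5 = 44.00000
Σ(xᵢ − x̄)³ = 1980.0000 ⇒ m₃ = 1980.0000/5 = 396.00000
m₂^(3/2) = 44.00000^(1.5) = 291.86298
g1 = m₃ / m₂^(3/2) = 396.00000 / 291.86298 ≈ 1.3568

1.3568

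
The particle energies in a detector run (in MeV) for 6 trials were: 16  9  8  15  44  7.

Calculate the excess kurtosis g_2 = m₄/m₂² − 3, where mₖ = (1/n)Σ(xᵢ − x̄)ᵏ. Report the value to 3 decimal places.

x̄ = 16.5000
Σ(xᵢ − x̄)² = 977.5000 ⇒ m₂ = 162.91667
Σ(xᵢ − x̄)⁴ = 588448.3750 ⇒ m₄ = 98074.72917
m₂² = 26541.84028
g_2 = m₄/m₂² − 3 = 3.69510 − 3 ≈ 0.695

0.695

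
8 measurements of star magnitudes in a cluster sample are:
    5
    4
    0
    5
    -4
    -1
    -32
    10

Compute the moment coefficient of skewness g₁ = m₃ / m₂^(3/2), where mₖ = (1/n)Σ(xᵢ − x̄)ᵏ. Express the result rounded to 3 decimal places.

x̄ = (5 + 4 + 0 + 5 - 4 - 1 - 32 + 10) / 8 = -1.6250
deviations (xᵢ − x̄): 6.6250, 5.6250, 1.6250, 6.6250, -2.3750, 0.6250, -30.3750, 11.6250
Σ(xᵢ − x̄)² = 1185.8750 ⇒ m₂ = 1185.8750/8 = 148.23438
Σ(xᵢ − x̄)³ = -25703.5313 ⇒ m₃ = -25703.5313/8 = -3212.94141
m₂^(3/2) = 148.23438^(1.5) = 1804.77634
g₁ = m₃ / m₂^(3/2) = -3212.94141 / 1804.77634 ≈ -1.780

-1.780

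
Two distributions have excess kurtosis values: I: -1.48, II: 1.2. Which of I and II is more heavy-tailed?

Higher excess kurtosis ⇒ heavier tails relative to the normal distribution.
-1.48 vs 1.2: the larger is 1.2, so II has heavier tails. (II is leptokurtic — heavier-than-normal tails; the other is platykurtic.)

II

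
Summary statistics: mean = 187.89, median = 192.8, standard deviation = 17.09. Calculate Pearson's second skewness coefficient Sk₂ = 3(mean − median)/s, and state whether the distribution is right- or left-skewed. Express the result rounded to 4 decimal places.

Sk₂ = 3(187.89 − 192.8) / 17.09 = 3 × -4.9100 / 17.09
    = -14.7300 / 17.09 ≈ -0.8619
Sk₂ < 0 ⇒ mean < median ⇒ left-skewed (negative skew).

-0.8619, left-skewed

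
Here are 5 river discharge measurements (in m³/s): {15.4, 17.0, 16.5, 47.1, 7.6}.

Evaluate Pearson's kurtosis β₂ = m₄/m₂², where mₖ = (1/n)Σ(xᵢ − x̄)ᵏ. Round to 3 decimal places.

x̄ = 20.7200
Σ(xᵢ − x̄)² = 927.9880 ⇒ m₂ = 185.59760
Σ(xᵢ − x̄)⁴ = 515222.8519 ⇒ m₄ = 103044.57037
m₂² = 34446.46913
β₂ = m₄/m₂² = 103044.57037 / 34446.46913 ≈ 2.991

2.991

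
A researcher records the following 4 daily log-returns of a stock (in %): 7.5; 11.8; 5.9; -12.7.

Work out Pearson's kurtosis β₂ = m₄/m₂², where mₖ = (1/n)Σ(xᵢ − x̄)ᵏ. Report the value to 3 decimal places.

x̄ = 3.1250
Σ(xᵢ − x̄)² = 352.5275 ⇒ m₂ = 88.13188
Σ(xᵢ − x̄)⁴ = 68804.5702 ⇒ m₄ = 17201.14255
m₂² = 7767.22739
β₂ = m₄/m₂² = 17201.14255 / 7767.22739 ≈ 2.215

2.215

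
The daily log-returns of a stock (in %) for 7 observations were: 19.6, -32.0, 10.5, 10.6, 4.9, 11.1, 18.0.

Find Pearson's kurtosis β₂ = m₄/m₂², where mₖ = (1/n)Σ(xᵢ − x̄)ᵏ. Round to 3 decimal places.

4.462

x̄ = 6.1000
Σ(xᵢ − x̄)² = 1841.5200 ⇒ m₂ = 263.07429
Σ(xᵢ − x̄)⁴ = 2161851.9924 ⇒ m₄ = 308835.99891
m₂² = 69208.07980
β₂ = m₄/m₂² = 308835.99891 / 69208.07980 ≈ 4.462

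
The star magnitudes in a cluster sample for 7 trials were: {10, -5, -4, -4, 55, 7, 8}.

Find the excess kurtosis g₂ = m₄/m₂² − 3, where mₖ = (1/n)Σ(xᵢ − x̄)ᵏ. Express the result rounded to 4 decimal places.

x̄ = 9.5714
Σ(xᵢ − x̄)² = 2653.7143 ⇒ m₂ = 379.10204
Σ(xᵢ − x̄)⁴ = 4372064.7813 ⇒ m₄ = 624580.68305
m₂² = 143718.35735
g₂ = m₄/m₂² − 3 = 4.34587 − 3 ≈ 1.3459

1.3459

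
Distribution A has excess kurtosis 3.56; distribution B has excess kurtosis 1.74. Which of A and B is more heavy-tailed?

A

Higher excess kurtosis ⇒ heavier tails relative to the normal distribution.
3.56 vs 1.74: the larger is 3.56, so A has heavier tails.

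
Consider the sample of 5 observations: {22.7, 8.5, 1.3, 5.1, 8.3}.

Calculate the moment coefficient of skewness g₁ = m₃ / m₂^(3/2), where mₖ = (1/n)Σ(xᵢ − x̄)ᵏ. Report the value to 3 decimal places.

1.004

x̄ = (22.7 + 8.5 + 1.3 + 5.1 + 8.3) / 5 = 9.1800
deviations (xᵢ − x̄): 13.5200, -0.6800, -7.8800, -4.0800, -0.8800
Σ(xᵢ − x̄)² = 262.7680 ⇒ m₂ = 262.7680/5 = 52.55360
Σ(xᵢ − x̄)³ = 1913.1091 ⇒ m₃ = 1913.1091/5 = 382.62182
m₂^(3/2) = 52.55360^(1.5) = 380.98134
g₁ = m₃ / m₂^(3/2) = 382.62182 / 380.98134 ≈ 1.004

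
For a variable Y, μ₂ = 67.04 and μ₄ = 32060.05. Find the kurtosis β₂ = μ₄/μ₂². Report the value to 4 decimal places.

7.1334

μ₂² = 67.04² = 4494.36160
μ₄/μ₂² = 32060.05 / 4494.36160 = 7.13339
β₂ ≈ 7.1334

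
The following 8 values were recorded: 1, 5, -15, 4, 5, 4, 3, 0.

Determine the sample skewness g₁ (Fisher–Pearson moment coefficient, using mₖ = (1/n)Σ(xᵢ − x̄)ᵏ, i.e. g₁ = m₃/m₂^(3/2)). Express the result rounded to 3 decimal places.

x̄ = (1 + 5 - 15 + 4 + 5 + 4 + 3 + 0) / 8 = 0.8750
deviations (xᵢ − x̄): 0.1250, 4.1250, -15.8750, 3.1250, 4.1250, 3.1250, 2.1250, -0.8750
Σ(xᵢ − x̄)² = 310.8750 ⇒ m₂ = 310.8750/8 = 38.85938
Σ(xᵢ − x̄)³ = -3790.4063 ⇒ m₃ = -3790.4063/8 = -473.80078
m₂^(3/2) = 38.85938^(1.5) = 242.23881
g₁ = m₃ / m₂^(3/2) = -473.80078 / 242.23881 ≈ -1.956

-1.956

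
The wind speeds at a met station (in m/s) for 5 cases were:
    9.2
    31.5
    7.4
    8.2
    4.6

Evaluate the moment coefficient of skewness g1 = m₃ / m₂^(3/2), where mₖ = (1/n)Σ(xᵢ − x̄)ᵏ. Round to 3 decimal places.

1.406

x̄ = (9.2 + 31.5 + 7.4 + 8.2 + 4.6) / 5 = 12.1800
deviations (xᵢ − x̄): -2.9800, 19.3200, -4.7800, -3.9800, -7.5800
Σ(xᵢ − x̄)² = 478.2880 ⇒ m₂ = 478.2880/5 = 95.65760
Σ(xᵢ − x̄)³ = 6577.1863 ⇒ m₃ = 6577.1863/5 = 1315.43726
m₂^(3/2) = 95.65760^(1.5) = 935.57632
g1 = m₃ / m₂^(3/2) = 1315.43726 / 935.57632 ≈ 1.406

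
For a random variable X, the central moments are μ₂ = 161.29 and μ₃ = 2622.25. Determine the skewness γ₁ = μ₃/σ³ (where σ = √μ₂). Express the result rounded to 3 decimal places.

σ = √μ₂ = √161.29 = 12.70000
σ³ = μ₂^(3/2) = 2048.38300
γ₁ = μ₃/σ³ = 2622.25 / 2048.38300 ≈ 1.280

1.280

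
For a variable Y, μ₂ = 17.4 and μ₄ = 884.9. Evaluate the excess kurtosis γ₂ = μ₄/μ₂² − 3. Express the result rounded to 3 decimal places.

μ₂² = 17.4² = 302.76000
μ₄/μ₂² = 884.9 / 302.76000 = 2.92278
γ₂ = 2.92278 − 3 ≈ -0.077

-0.077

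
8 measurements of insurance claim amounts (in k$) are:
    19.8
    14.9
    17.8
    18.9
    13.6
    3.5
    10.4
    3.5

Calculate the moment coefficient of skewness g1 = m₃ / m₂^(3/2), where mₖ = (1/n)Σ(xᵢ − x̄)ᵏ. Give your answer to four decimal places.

-0.5123

x̄ = (19.8 + 14.9 + 17.8 + 18.9 + 13.6 + 3.5 + 10.4 + 3.5) / 8 = 12.8000
deviations (xᵢ − x̄): 7.0000, 2.1000, 5.0000, 6.1000, 0.8000, -9.3000, -2.4000, -9.3000
Σ(xᵢ − x̄)² = 295.0000 ⇒ m₂ = 295.0000/8 = 36.87500
Σ(xᵢ − x̄)³ = -917.7840 ⇒ m₃ = -917.7840/8 = -114.72300
m₂^(3/2) = 36.87500^(1.5) = 223.92266
g1 = m₃ / m₂^(3/2) = -114.72300 / 223.92266 ≈ -0.5123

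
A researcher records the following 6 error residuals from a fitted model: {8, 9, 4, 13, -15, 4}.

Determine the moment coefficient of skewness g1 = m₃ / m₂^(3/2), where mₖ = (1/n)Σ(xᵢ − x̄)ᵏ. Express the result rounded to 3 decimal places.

x̄ = (8 + 9 + 4 + 13 - 15 + 4) / 6 = 3.8333
deviations (xᵢ − x̄): 4.1667, 5.1667, 0.1667, 9.1667, -18.8333, 0.1667
Σ(xᵢ − x̄)² = 482.8333 ⇒ m₂ = 482.8333/6 = 80.47222
Σ(xᵢ − x̄)³ = -5699.5556 ⇒ m₃ = -5699.5556/6 = -949.92593
m₂^(3/2) = 80.47222^(1.5) = 721.88662
g1 = m₃ / m₂^(3/2) = -949.92593 / 721.88662 ≈ -1.316

-1.316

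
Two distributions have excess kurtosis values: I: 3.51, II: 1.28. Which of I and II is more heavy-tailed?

Higher excess kurtosis ⇒ heavier tails relative to the normal distribution.
3.51 vs 1.28: the larger is 3.51, so I has heavier tails.

I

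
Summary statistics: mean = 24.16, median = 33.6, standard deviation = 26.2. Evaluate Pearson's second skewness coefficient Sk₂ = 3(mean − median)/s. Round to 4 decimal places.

Sk₂ = 3(24.16 − 33.6) / 26.2 = 3 × -9.4400 / 26.2
    = -28.3200 / 26.2 ≈ -1.0809

-1.0809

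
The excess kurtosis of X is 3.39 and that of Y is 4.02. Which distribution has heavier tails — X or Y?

Higher excess kurtosis ⇒ heavier tails relative to the normal distribution.
3.39 vs 4.02: the larger is 4.02, so Y has heavier tails.

Y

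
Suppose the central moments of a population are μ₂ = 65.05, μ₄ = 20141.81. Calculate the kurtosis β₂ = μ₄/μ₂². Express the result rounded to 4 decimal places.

4.7600

μ₂² = 65.05² = 4231.50250
μ₄/μ₂² = 20141.81 / 4231.50250 = 4.75997
β₂ ≈ 4.7600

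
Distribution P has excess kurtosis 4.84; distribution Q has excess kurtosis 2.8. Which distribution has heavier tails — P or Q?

P

Higher excess kurtosis ⇒ heavier tails relative to the normal distribution.
4.84 vs 2.8: the larger is 4.84, so P has heavier tails.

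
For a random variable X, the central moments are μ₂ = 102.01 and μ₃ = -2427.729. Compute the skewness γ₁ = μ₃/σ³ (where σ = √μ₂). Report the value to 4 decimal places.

-2.3563

σ = √μ₂ = √102.01 = 10.10000
σ³ = μ₂^(3/2) = 1030.30100
γ₁ = μ₃/σ³ = -2427.729 / 1030.30100 ≈ -2.3563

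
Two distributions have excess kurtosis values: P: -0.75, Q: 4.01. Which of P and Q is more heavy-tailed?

Q

Higher excess kurtosis ⇒ heavier tails relative to the normal distribution.
-0.75 vs 4.01: the larger is 4.01, so Q has heavier tails. (Q is leptokurtic — heavier-than-normal tails; the other is platykurtic.)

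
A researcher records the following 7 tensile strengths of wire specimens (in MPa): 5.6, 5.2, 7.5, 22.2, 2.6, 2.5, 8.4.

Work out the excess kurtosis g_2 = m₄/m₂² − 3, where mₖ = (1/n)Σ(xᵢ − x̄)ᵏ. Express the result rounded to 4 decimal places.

1.2286

x̄ = 7.7143
Σ(xᵢ − x̄)² = 274.4886 ⇒ m₂ = 39.21265
Σ(xᵢ − x̄)⁴ = 45514.6432 ⇒ m₄ = 6502.09188
m₂² = 1537.63216
g_2 = m₄/m₂² − 3 = 4.22864 − 3 ≈ 1.2286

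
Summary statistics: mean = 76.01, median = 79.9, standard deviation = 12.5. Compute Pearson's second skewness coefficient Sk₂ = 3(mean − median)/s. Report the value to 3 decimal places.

-0.934

Sk₂ = 3(76.01 − 79.9) / 12.5 = 3 × -3.8900 / 12.5
    = -11.6700 / 12.5 ≈ -0.934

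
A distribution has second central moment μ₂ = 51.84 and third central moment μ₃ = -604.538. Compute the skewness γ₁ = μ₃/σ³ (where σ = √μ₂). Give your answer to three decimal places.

-1.620

σ = √μ₂ = √51.84 = 7.20000
σ³ = μ₂^(3/2) = 373.24800
γ₁ = μ₃/σ³ = -604.538 / 373.24800 ≈ -1.620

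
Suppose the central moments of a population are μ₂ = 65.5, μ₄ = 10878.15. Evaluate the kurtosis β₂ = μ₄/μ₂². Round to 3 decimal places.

μ₂² = 65.5² = 4290.25000
μ₄/μ₂² = 10878.15 / 4290.25000 = 2.53555
β₂ ≈ 2.536

2.536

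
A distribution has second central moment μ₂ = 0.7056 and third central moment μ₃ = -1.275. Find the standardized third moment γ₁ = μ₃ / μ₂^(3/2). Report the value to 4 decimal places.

-2.1512

σ = √μ₂ = √0.7056 = 0.84000
σ³ = μ₂^(3/2) = 0.59270
γ₁ = μ₃/σ³ = -1.275 / 0.59270 ≈ -2.1512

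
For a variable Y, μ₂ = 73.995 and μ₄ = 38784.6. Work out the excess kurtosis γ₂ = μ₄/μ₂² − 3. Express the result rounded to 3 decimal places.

μ₂² = 73.995² = 5475.26003
μ₄/μ₂² = 38784.6 / 5475.26003 = 7.08361
γ₂ = 7.08361 − 3 ≈ 4.084

4.084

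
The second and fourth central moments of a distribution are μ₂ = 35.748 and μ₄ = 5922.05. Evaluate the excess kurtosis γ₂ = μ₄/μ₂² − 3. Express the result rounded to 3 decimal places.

1.634

μ₂² = 35.748² = 1277.91950
μ₄/μ₂² = 5922.05 / 1277.91950 = 4.63413
γ₂ = 4.63413 − 3 ≈ 1.634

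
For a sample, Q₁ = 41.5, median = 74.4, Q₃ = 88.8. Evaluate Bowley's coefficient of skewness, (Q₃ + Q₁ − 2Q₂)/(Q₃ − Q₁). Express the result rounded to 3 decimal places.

numerator: Q₃ + Q₁ − 2Q₂ = 88.8 + 41.5 − 2×74.4 = -18.5000
denominator: Q₃ − Q₁ = 88.8 − 41.5 = 47.3000
Bowley skewness = -18.5000 / 47.3000 ≈ -0.391

-0.391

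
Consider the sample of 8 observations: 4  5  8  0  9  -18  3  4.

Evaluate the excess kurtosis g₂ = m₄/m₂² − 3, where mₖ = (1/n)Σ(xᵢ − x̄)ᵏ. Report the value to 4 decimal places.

x̄ = 1.8750
Σ(xᵢ − x̄)² = 506.8750 ⇒ m₂ = 63.35938
Σ(xᵢ − x̄)⁴ = 160172.0254 ⇒ m₄ = 20021.50317
m₂² = 4014.41040
g₂ = m₄/m₂² − 3 = 4.98741 − 3 ≈ 1.9874

1.9874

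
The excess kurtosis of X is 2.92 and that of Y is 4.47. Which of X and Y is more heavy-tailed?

Higher excess kurtosis ⇒ heavier tails relative to the normal distribution.
2.92 vs 4.47: the larger is 4.47, so Y has heavier tails.

Y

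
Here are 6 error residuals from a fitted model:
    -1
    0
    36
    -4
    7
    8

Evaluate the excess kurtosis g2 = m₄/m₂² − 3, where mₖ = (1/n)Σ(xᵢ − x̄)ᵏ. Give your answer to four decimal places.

x̄ = 7.6667
Σ(xᵢ − x̄)² = 1073.3333 ⇒ m₂ = 178.88889
Σ(xᵢ − x̄)⁴ = 672075.1111 ⇒ m₄ = 112012.51852
m₂² = 32001.23457
g2 = m₄/m₂² − 3 = 3.50026 − 3 ≈ 0.5003

0.5003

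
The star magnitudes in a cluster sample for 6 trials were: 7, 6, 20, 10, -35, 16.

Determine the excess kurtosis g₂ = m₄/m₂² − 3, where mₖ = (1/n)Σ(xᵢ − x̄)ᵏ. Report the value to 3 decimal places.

x̄ = 4.0000
Σ(xᵢ − x̄)² = 1970.0000 ⇒ m₂ = 328.33333
Σ(xᵢ − x̄)⁴ = 2401106.0000 ⇒ m₄ = 400184.33333
m₂² = 107802.77778
g₂ = m₄/m₂² − 3 = 3.71219 − 3 ≈ 0.712

0.712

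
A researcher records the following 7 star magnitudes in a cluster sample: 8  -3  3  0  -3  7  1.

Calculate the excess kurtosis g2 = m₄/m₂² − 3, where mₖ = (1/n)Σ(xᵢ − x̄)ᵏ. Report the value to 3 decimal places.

-1.334

x̄ = 1.8571
Σ(xᵢ − x̄)² = 116.8571 ⇒ m₂ = 16.69388
Σ(xᵢ − x̄)⁴ = 3250.7464 ⇒ m₄ = 464.39234
m₂² = 278.68555
g2 = m₄/m₂² − 3 = 1.66637 − 3 ≈ -1.334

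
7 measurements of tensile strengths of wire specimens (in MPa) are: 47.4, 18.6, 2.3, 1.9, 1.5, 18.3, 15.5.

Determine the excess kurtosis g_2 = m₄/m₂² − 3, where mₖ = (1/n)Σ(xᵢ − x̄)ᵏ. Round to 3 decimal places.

x̄ = 15.0714
Σ(xᵢ − x̄)² = 1588.9743 ⇒ m₂ = 226.99633
Σ(xᵢ − x̄)⁴ = 1183199.9514 ⇒ m₄ = 169028.56449
m₂² = 51527.33226
g_2 = m₄/m₂² − 3 = 3.28037 − 3 ≈ 0.280

0.280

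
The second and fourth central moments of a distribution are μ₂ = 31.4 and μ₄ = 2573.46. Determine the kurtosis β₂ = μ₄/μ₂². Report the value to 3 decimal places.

2.610

μ₂² = 31.4² = 985.96000
μ₄/μ₂² = 2573.46 / 985.96000 = 2.61011
β₂ ≈ 2.610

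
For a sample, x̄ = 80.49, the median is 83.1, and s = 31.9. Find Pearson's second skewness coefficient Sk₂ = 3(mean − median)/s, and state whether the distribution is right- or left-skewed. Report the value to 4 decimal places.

-0.2455, left-skewed

Sk₂ = 3(80.49 − 83.1) / 31.9 = 3 × -2.6100 / 31.9
    = -7.8300 / 31.9 ≈ -0.2455
Sk₂ < 0 ⇒ mean < median ⇒ left-skewed (negative skew).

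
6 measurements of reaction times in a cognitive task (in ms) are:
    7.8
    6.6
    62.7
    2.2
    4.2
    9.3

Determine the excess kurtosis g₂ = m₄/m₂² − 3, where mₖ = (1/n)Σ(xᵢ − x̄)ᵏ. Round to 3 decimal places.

x̄ = 15.4667
Σ(xᵢ − x̄)² = 2709.3533 ⇒ m₂ = 451.55889
Σ(xᵢ − x̄)⁴ = 5035478.9225 ⇒ m₄ = 839246.48709
m₂² = 203905.43013
g₂ = m₄/m₂² − 3 = 4.11586 − 3 ≈ 1.116

1.116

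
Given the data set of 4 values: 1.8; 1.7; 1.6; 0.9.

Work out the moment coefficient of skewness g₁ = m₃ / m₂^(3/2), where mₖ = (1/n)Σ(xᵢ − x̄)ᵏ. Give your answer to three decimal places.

-1.018

x̄ = (1.8 + 1.7 + 1.6 + 0.9) / 4 = 1.5000
deviations (xᵢ − x̄): 0.3000, 0.2000, 0.1000, -0.6000
Σ(xᵢ − x̄)² = 0.5000 ⇒ m₂ = 0.5000/4 = 0.12500
Σ(xᵢ − x̄)³ = -0.1800 ⇒ m₃ = -0.1800/4 = -0.04500
m₂^(3/2) = 0.12500^(1.5) = 0.04419
g₁ = m₃ / m₂^(3/2) = -0.04500 / 0.04419 ≈ -1.018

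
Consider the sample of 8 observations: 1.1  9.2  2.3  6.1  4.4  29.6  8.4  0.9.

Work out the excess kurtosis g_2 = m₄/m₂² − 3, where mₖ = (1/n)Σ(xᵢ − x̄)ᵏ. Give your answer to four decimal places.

1.9348

x̄ = 7.7500
Σ(xᵢ − x̄)² = 614.7400 ⇒ m₂ = 76.84250
Σ(xᵢ − x̄)⁴ = 233109.7881 ⇒ m₄ = 29138.72351
m₂² = 5904.76981
g_2 = m₄/m₂² − 3 = 4.93478 − 3 ≈ 1.9348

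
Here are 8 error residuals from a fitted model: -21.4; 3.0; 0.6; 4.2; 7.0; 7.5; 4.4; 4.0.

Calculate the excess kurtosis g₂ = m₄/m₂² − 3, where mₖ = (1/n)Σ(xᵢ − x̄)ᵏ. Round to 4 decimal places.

x̄ = 1.1625
Σ(xᵢ − x̄)² = 614.7588 ⇒ m₂ = 76.84484
Σ(xᵢ − x̄)⁴ = 262194.2586 ⇒ m₄ = 32774.28233
m₂² = 5905.13001
g₂ = m₄/m₂² − 3 = 5.55014 − 3 ≈ 2.5501

2.5501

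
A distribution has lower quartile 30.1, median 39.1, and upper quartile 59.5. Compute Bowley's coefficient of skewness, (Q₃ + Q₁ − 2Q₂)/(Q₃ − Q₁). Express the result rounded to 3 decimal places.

numerator: Q₃ + Q₁ − 2Q₂ = 59.5 + 30.1 − 2×39.1 = 11.4000
denominator: Q₃ − Q₁ = 59.5 − 30.1 = 29.4000
Bowley skewness = 11.4000 / 29.4000 ≈ 0.388

0.388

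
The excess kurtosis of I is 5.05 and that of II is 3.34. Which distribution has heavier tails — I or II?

I

Higher excess kurtosis ⇒ heavier tails relative to the normal distribution.
5.05 vs 3.34: the larger is 5.05, so I has heavier tails.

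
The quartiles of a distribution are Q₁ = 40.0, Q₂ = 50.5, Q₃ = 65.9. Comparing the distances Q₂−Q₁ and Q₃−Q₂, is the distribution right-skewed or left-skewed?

right-skewed

Q₂ − Q₁ = 10.5;  Q₃ − Q₂ = 15.4
Q₃ − Q₂ > Q₂ − Q₁ ⇒ the upper half is more spread out ⇒ right-skewed.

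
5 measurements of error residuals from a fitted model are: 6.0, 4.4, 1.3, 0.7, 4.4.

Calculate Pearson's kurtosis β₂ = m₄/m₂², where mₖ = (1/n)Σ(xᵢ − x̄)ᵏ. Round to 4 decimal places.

x̄ = 3.3600
Σ(xᵢ − x̄)² = 20.4520 ⇒ m₂ = 4.09040
Σ(xᵢ − x̄)⁴ = 118.9873 ⇒ m₄ = 23.79746
m₂² = 16.73137
β₂ = m₄/m₂² = 23.79746 / 16.73137 ≈ 1.4223

1.4223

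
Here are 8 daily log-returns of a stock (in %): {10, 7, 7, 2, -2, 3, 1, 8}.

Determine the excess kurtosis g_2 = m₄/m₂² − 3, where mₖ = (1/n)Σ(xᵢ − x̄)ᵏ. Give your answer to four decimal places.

-1.2060

x̄ = 4.5000
Σ(xᵢ − x̄)² = 118.0000 ⇒ m₂ = 14.75000
Σ(xᵢ − x̄)⁴ = 3122.5000 ⇒ m₄ = 390.31250
m₂² = 217.56250
g_2 = m₄/m₂² − 3 = 1.79402 − 3 ≈ -1.2060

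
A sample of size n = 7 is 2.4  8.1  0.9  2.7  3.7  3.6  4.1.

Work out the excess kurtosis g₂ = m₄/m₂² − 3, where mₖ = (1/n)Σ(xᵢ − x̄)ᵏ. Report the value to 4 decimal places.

0.5261

x̄ = 3.6429
Σ(xᵢ − x̄)² = 30.0371 ⇒ m₂ = 4.29102
Σ(xᵢ − x̄)⁴ = 454.4824 ⇒ m₄ = 64.92606
m₂² = 18.41286
g₂ = m₄/m₂² − 3 = 3.52613 − 3 ≈ 0.5261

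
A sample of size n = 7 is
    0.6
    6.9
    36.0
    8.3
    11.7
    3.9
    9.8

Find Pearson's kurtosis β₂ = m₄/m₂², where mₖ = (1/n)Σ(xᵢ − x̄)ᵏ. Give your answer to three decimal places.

x̄ = 11.0286
Σ(xᵢ − x̄)² = 809.5943 ⇒ m₂ = 115.65633
Σ(xᵢ − x̄)⁴ = 403600.7831 ⇒ m₄ = 57657.25474
m₂² = 13376.38587
β₂ = m₄/m₂² = 57657.25474 / 13376.38587 ≈ 4.310

4.310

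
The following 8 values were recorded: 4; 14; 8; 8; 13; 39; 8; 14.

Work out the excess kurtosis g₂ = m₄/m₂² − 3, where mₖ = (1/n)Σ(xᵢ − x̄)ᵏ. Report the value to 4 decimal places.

2.0124

x̄ = 13.5000
Σ(xᵢ − x̄)² = 832.0000 ⇒ m₂ = 104.00000
Σ(xᵢ − x̄)⁴ = 433715.5000 ⇒ m₄ = 54214.43750
m₂² = 10816.00000
g₂ = m₄/m₂² − 3 = 5.01243 − 3 ≈ 2.0124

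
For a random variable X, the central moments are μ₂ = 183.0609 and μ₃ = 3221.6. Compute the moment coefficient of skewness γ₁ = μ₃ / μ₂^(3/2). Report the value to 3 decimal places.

σ = √μ₂ = √183.0609 = 13.53000
σ³ = μ₂^(3/2) = 2476.81398
γ₁ = μ₃/σ³ = 3221.6 / 2476.81398 ≈ 1.301

1.301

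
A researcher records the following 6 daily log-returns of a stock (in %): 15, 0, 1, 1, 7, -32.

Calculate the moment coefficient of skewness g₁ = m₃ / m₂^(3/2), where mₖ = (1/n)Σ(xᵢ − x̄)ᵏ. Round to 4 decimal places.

-1.2633

x̄ = (15 + 0 + 1 + 1 + 7 - 32) / 6 = -1.3333
deviations (xᵢ − x̄): 16.3333, 1.3333, 2.3333, 2.3333, 8.3333, -30.6667
Σ(xᵢ − x̄)² = 1289.3333 ⇒ m₂ = 1289.3333/6 = 214.88889
Σ(xᵢ − x̄)³ = -23876.4444 ⇒ m₃ = -23876.4444/6 = -3979.40741
m₂^(3/2) = 214.88889^(1.5) = 3150.07534
g₁ = m₃ / m₂^(3/2) = -3979.40741 / 3150.07534 ≈ -1.2633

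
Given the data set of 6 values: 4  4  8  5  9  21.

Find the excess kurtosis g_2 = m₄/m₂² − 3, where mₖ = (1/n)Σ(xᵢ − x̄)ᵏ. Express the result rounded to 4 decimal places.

0.4702

x̄ = 8.5000
Σ(xᵢ − x̄)² = 209.5000 ⇒ m₂ = 34.91667
Σ(xᵢ − x̄)⁴ = 25384.3750 ⇒ m₄ = 4230.72917
m₂² = 1219.17361
g_2 = m₄/m₂² − 3 = 3.47016 − 3 ≈ 0.4702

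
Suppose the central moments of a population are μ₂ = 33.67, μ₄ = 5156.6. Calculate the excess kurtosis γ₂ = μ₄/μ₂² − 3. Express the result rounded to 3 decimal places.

1.549

μ₂² = 33.67² = 1133.66890
μ₄/μ₂² = 5156.6 / 1133.66890 = 4.54859
γ₂ = 4.54859 − 3 ≈ 1.549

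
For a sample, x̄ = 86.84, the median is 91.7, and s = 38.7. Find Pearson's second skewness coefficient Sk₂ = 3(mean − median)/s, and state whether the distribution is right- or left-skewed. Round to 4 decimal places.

Sk₂ = 3(86.84 − 91.7) / 38.7 = 3 × -4.8600 / 38.7
    = -14.5800 / 38.7 ≈ -0.3767
Sk₂ < 0 ⇒ mean < median ⇒ left-skewed (negative skew).

-0.3767, left-skewed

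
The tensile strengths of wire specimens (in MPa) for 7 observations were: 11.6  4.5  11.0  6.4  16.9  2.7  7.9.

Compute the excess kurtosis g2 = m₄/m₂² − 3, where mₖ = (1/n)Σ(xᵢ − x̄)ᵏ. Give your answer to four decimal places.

-0.7878

x̄ = 8.7143
Σ(xᵢ − x̄)² = 140.5086 ⇒ m₂ = 20.07265
Σ(xᵢ − x̄)⁴ = 6239.3705 ⇒ m₄ = 891.33864
m₂² = 402.91140
g2 = m₄/m₂² − 3 = 2.21224 − 3 ≈ -0.7878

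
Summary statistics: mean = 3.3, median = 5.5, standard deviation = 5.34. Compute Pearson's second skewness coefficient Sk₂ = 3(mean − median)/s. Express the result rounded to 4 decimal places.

Sk₂ = 3(3.3 − 5.5) / 5.34 = 3 × -2.2000 / 5.34
    = -6.6000 / 5.34 ≈ -1.2360

-1.2360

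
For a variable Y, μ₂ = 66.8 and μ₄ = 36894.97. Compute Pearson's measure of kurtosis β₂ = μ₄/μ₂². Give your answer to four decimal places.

μ₂² = 66.8² = 4462.24000
μ₄/μ₂² = 36894.97 / 4462.24000 = 8.26826
β₂ ≈ 8.2683

8.2683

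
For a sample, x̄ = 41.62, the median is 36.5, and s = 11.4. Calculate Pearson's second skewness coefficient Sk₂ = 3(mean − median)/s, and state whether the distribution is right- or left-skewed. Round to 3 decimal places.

1.347, right-skewed

Sk₂ = 3(41.62 − 36.5) / 11.4 = 3 × 5.1200 / 11.4
    = 15.3600 / 11.4 ≈ 1.347
Sk₂ > 0 ⇒ mean > median ⇒ right-skewed (positive skew).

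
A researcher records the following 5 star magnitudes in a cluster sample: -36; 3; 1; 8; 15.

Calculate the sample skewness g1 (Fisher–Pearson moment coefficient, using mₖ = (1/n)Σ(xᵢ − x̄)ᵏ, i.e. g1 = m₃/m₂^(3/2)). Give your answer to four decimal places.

-1.2186

x̄ = (-36 + 3 + 1 + 8 + 15) / 5 = -1.8000
deviations (xᵢ − x̄): -34.2000, 4.8000, 2.8000, 9.8000, 16.8000
Σ(xᵢ − x̄)² = 1578.8000 ⇒ m₂ = 1578.8000/5 = 315.76000
Σ(xᵢ − x̄)³ = -34186.3200 ⇒ m₃ = -34186.3200/5 = -6837.26400
m₂^(3/2) = 315.76000^(1.5) = 5610.94059
g1 = m₃ / m₂^(3/2) = -6837.26400 / 5610.94059 ≈ -1.2186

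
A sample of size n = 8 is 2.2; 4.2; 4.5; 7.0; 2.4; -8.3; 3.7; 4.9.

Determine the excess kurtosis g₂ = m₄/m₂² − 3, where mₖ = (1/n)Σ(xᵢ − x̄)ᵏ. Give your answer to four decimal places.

x̄ = 2.5750
Σ(xᵢ − x̄)² = 151.0350 ⇒ m₂ = 18.87938
Σ(xᵢ − x̄)⁴ = 14421.7068 ⇒ m₄ = 1802.71335
m₂² = 356.43080
g₂ = m₄/m₂² − 3 = 5.05768 − 3 ≈ 2.0577

2.0577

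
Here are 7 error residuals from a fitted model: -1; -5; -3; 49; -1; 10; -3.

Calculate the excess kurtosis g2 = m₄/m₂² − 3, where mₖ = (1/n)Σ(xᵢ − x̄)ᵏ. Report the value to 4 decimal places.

1.5637

x̄ = 6.5714
Σ(xᵢ − x̄)² = 2243.7143 ⇒ m₂ = 320.53061
Σ(xᵢ − x̄)⁴ = 3282086.3732 ⇒ m₄ = 468869.48188
m₂² = 102739.87339
g2 = m₄/m₂² − 3 = 4.56366 − 3 ≈ 1.5637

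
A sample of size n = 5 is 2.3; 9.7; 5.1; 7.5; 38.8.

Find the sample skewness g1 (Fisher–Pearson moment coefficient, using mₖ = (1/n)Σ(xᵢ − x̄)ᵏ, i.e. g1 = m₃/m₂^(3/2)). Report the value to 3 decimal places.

1.372

x̄ = (2.3 + 9.7 + 5.1 + 7.5 + 38.8) / 5 = 12.6800
deviations (xᵢ − x̄): -10.3800, -2.9800, -7.5800, -5.1800, 26.1200
Σ(xᵢ − x̄)² = 883.1680 ⇒ m₂ = 883.1680/5 = 176.63360
Σ(xᵢ − x̄)³ = 16101.1231 ⇒ m₃ = 16101.1231/5 = 3220.22462
m₂^(3/2) = 176.63360^(1.5) = 2347.52367
g1 = m₃ / m₂^(3/2) = 3220.22462 / 2347.52367 ≈ 1.372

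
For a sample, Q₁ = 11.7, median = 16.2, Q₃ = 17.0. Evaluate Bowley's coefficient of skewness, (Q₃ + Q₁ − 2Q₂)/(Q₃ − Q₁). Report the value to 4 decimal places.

numerator: Q₃ + Q₁ − 2Q₂ = 17.0 + 11.7 − 2×16.2 = -3.7000
denominator: Q₃ − Q₁ = 17.0 − 11.7 = 5.3000
Bowley skewness = -3.7000 / 5.3000 ≈ -0.6981

-0.6981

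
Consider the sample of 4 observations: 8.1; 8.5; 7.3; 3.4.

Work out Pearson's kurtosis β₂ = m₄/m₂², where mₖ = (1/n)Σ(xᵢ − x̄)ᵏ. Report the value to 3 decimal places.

x̄ = 6.8250
Σ(xᵢ − x̄)² = 16.3875 ⇒ m₂ = 4.09688
Σ(xᵢ − x̄)⁴ = 148.1727 ⇒ m₄ = 37.04316
m₂² = 16.78438
β₂ = m₄/m₂² = 37.04316 / 16.78438 ≈ 2.207

2.207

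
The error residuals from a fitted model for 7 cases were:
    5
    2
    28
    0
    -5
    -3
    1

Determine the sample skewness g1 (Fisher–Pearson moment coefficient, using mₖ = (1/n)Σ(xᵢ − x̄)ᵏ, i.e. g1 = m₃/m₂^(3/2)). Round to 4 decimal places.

1.6767

x̄ = (5 + 2 + 28 + 0 - 5 - 3 + 1) / 7 = 4.0000
deviations (xᵢ − x̄): 1.0000, -2.0000, 24.0000, -4.0000, -9.0000, -7.0000, -3.0000
Σ(xᵢ − x̄)² = 736.0000 ⇒ m₂ = 736.0000/7 = 105.14286
Σ(xᵢ − x̄)³ = 12654.0000 ⇒ m₃ = 12654.0000/7 = 1807.71429
m₂^(3/2) = 105.14286^(1.5) = 1078.12635
g1 = m₃ / m₂^(3/2) = 1807.71429 / 1078.12635 ≈ 1.6767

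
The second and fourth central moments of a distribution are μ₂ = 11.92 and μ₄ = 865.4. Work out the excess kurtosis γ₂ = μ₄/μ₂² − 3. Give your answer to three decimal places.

μ₂² = 11.92² = 142.08640
μ₄/μ₂² = 865.4 / 142.08640 = 6.09066
γ₂ = 6.09066 − 3 ≈ 3.091

3.091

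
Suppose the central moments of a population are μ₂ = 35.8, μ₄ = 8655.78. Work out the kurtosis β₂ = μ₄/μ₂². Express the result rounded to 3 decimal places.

6.754

μ₂² = 35.8² = 1281.64000
μ₄/μ₂² = 8655.78 / 1281.64000 = 6.75367
β₂ ≈ 6.754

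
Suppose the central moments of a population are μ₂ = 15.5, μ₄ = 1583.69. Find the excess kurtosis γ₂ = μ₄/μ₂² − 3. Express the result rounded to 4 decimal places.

3.5918

μ₂² = 15.5² = 240.25000
μ₄/μ₂² = 1583.69 / 240.25000 = 6.59184
γ₂ = 6.59184 − 3 ≈ 3.5918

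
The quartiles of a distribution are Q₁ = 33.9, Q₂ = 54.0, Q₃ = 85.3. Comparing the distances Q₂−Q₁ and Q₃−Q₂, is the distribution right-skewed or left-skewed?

Q₂ − Q₁ = 20.1;  Q₃ − Q₂ = 31.3
Q₃ − Q₂ > Q₂ − Q₁ ⇒ the upper half is more spread out ⇒ right-skewed.

right-skewed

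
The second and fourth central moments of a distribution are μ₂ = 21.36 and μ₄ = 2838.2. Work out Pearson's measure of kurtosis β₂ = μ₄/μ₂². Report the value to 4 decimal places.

μ₂² = 21.36² = 456.24960
μ₄/μ₂² = 2838.2 / 456.24960 = 6.22072
β₂ ≈ 6.2207

6.2207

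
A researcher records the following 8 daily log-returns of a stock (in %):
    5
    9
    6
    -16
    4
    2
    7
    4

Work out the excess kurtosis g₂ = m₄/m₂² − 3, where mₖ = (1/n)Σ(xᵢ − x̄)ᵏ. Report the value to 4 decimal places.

2.3538

x̄ = 2.6250
Σ(xᵢ − x̄)² = 427.8750 ⇒ m₂ = 53.48438
Σ(xᵢ − x̄)⁴ = 122519.9941 ⇒ m₄ = 15314.99927
m₂² = 2860.57837
g₂ = m₄/m₂² − 3 = 5.35381 − 3 ≈ 2.3538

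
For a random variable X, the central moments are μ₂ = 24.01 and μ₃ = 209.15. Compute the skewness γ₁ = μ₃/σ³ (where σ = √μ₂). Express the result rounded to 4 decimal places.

1.7777

σ = √μ₂ = √24.01 = 4.90000
σ³ = μ₂^(3/2) = 117.64900
γ₁ = μ₃/σ³ = 209.15 / 117.64900 ≈ 1.7777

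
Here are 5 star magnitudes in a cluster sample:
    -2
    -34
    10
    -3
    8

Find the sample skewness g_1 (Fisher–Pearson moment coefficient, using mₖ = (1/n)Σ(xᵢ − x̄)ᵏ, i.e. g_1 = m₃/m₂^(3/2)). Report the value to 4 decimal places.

-1.1085

x̄ = (-2 - 34 + 10 - 3 + 8) / 5 = -4.2000
deviations (xᵢ − x̄): 2.2000, -29.8000, 14.2000, 1.2000, 12.2000
Σ(xᵢ − x̄)² = 1244.8000 ⇒ m₂ = 1244.8000/5 = 248.96000
Σ(xᵢ − x̄)³ = -21772.0800 ⇒ m₃ = -21772.0800/5 = -4354.41600
m₂^(3/2) = 248.96000^(1.5) = 3928.20698
g_1 = m₃ / m₂^(3/2) = -4354.41600 / 3928.20698 ≈ -1.1085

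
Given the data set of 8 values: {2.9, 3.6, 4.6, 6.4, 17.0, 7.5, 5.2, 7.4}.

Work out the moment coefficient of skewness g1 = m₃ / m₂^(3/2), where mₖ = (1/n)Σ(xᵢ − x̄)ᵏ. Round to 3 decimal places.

1.650

x̄ = (2.9 + 3.6 + 4.6 + 6.4 + 17.0 + 7.5 + 5.2 + 7.4) / 8 = 6.8250
deviations (xᵢ − x̄): -3.9250, -3.2250, -2.2250, -0.4250, 10.1750, 0.6750, -1.6250, 0.5750
Σ(xᵢ − x̄)² = 137.8950 ⇒ m₂ = 137.8950/8 = 17.23688
Σ(xᵢ − x̄)³ = 944.5298 ⇒ m₃ = 944.5298/8 = 118.06622
m₂^(3/2) = 17.23688^(1.5) = 71.56288
g1 = m₃ / m₂^(3/2) = 118.06622 / 71.56288 ≈ 1.650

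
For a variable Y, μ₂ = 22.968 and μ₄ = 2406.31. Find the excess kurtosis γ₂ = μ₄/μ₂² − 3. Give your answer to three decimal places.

1.561

μ₂² = 22.968² = 527.52902
μ₄/μ₂² = 2406.31 / 527.52902 = 4.56147
γ₂ = 4.56147 − 3 ≈ 1.561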